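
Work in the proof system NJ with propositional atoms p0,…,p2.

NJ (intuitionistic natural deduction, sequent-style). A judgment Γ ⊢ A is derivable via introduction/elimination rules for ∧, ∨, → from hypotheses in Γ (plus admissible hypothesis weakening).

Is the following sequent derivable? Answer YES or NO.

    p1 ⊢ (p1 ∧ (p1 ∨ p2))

Derivation (root first):
[∧I] p1 ⊢ (p1 ∧ (p1 ∨ p2))
  [Ax] p1 ⊢ p1
  [∨I₁] p1 ⊢ (p1 ∨ p2)
    [Ax] p1 ⊢ p1

Result: YES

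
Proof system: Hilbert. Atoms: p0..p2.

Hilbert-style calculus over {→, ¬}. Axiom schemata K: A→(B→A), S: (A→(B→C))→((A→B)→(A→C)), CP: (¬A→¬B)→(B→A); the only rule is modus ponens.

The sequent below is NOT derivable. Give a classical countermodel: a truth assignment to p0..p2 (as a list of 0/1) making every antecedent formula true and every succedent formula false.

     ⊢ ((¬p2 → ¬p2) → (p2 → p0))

Truth-table refutation:
  v=000: Γ:[] Δ:[((¬p2 → ¬p2) → (p2 → p0))=T] refutes=False
  v=001: Γ:[] Δ:[((¬p2 → ¬p2) → (p2 → p0))=F] refutes=True  ← countermodel

Result: [0, 0, 1]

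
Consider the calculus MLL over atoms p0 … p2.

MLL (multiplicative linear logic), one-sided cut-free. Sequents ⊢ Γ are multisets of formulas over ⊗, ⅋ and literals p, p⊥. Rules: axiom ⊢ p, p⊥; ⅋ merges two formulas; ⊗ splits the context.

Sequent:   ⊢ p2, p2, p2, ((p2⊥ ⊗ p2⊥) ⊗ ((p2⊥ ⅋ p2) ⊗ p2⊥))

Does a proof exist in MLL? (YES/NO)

Derivation trace:
[⊗]  ⊢ p2, p2, p2, ((p2⊥ ⊗ p2⊥) ⊗ ((p2⊥ ⅋ p2) ⊗ p2⊥))
  [⊗]  ⊢ p2, p2, (p2⊥ ⊗ p2⊥)
    [Ax]  ⊢ p2, p2⊥
    [Ax]  ⊢ p2, p2⊥
  [⊗]  ⊢ p2, ((p2⊥ ⅋ p2) ⊗ p2⊥)
    [⅋]  ⊢ (p2⊥ ⅋ p2)
      [Ax]  ⊢ p2, p2⊥
    [Ax]  ⊢ p2, p2⊥

Result: YES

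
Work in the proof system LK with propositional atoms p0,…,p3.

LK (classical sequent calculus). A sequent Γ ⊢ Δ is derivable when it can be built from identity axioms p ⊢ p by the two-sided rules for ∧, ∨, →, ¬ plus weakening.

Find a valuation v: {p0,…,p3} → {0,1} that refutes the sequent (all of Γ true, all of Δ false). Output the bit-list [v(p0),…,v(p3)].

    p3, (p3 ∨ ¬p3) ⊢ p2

Truth-table refutation:
  v=0000: Γ:[p3=F, (p3 ∨ ¬p3)=T] Δ:[p2=F] refutes=False
  v=0001: Γ:[p3=T, (p3 ∨ ¬p3)=T] Δ:[p2=F] refutes=True  ← countermodel

Result: [0, 0, 0, 1]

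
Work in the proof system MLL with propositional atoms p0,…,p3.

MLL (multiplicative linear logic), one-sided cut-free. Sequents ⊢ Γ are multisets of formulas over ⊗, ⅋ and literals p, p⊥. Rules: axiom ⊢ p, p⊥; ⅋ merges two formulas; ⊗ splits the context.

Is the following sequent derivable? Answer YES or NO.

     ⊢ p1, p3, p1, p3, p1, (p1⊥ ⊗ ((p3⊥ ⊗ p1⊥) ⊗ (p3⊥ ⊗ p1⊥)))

Derivation trace:
[⊗]  ⊢ p1, p3, p1, p3, p1, (p1⊥ ⊗ ((p3⊥ ⊗ p1⊥) ⊗ (p3⊥ ⊗ p1⊥)))
  [Ax]  ⊢ p1, p1⊥
  [⊗]  ⊢ p3, p1, p3, p1, ((p3⊥ ⊗ p1⊥) ⊗ (p3⊥ ⊗ p1⊥))
    [⊗]  ⊢ p3, p1, (p3⊥ ⊗ p1⊥)
      [Ax]  ⊢ p3, p3⊥
      [Ax]  ⊢ p1, p1⊥
    [⊗]  ⊢ p3, p1, (p3⊥ ⊗ p1⊥)
      [Ax]  ⊢ p3, p3⊥
      [Ax]  ⊢ p1, p1⊥

Result: YES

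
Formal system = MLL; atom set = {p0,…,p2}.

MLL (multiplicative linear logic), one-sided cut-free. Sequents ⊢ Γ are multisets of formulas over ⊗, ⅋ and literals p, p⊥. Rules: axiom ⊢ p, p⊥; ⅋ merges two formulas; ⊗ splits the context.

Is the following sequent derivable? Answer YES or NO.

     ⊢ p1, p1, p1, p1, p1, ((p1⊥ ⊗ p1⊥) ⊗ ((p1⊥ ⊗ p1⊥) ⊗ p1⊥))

Proof tree:
[⊗]  ⊢ p1, p1, p1, p1, p1, ((p1⊥ ⊗ p1⊥) ⊗ ((p1⊥ ⊗ p1⊥) ⊗ p1⊥))
  [⊗]  ⊢ p1, p1, (p1⊥ ⊗ p1⊥)
    [Ax]  ⊢ p1, p1⊥
    [Ax]  ⊢ p1, p1⊥
  [⊗]  ⊢ p1, p1, p1, ((p1⊥ ⊗ p1⊥) ⊗ p1⊥)
    [⊗]  ⊢ p1, p1, (p1⊥ ⊗ p1⊥)
      [Ax]  ⊢ p1, p1⊥
      [Ax]  ⊢ p1, p1⊥
    [Ax]  ⊢ p1, p1⊥

Result: YES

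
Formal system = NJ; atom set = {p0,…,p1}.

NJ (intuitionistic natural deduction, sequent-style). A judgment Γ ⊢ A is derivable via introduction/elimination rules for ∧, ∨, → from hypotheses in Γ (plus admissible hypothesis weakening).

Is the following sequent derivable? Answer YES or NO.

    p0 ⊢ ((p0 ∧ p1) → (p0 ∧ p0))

Proof tree:
[→I] p0 ⊢ ((p0 ∧ p1) → (p0 ∧ p0))
  [Wk] p0, (p0 ∧ p1) ⊢ (p0 ∧ p0)
    [∧I] p0 ⊢ (p0 ∧ p0)
      [Ax] p0 ⊢ p0
      [Wk] p0, p0 ⊢ p0
        [Ax] p0 ⊢ p0

Result: YES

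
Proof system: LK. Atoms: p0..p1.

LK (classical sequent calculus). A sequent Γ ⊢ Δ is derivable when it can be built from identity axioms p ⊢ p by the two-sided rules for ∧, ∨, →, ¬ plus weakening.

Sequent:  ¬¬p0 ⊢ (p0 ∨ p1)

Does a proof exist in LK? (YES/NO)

Derivation (root first):
[¬L] ¬¬p0 ⊢ (p0 ∨ p1)
  [∨R]  ⊢ ¬p0, (p0 ∨ p1)
    [¬R]  ⊢ p0, p1, ¬p0
      [WR] p0 ⊢ p0, p1
        [Ax] p0 ⊢ p0

Result: YES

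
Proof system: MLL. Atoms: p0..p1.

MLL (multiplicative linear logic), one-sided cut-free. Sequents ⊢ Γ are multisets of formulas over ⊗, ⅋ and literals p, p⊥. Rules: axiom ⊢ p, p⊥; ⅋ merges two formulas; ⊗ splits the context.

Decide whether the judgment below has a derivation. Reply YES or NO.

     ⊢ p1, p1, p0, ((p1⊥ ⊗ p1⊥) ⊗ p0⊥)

Derivation (root first):
[⊗]  ⊢ p1, p1, p0, ((p1⊥ ⊗ p1⊥) ⊗ p0⊥)
  [⊗]  ⊢ p1, p1, (p1⊥ ⊗ p1⊥)
    [Ax]  ⊢ p1, p1⊥
    [Ax]  ⊢ p1, p1⊥
  [Ax]  ⊢ p0, p0⊥

Result: YES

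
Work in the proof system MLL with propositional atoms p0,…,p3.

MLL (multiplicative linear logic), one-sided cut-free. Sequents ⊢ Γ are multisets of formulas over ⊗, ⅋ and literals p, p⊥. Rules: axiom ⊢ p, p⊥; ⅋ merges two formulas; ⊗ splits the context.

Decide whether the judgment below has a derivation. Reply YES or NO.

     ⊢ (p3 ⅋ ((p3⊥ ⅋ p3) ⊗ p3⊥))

Derivation (root first):
[⅋]  ⊢ (p3 ⅋ ((p3⊥ ⅋ p3) ⊗ p3⊥))
  [⊗]  ⊢ p3, ((p3⊥ ⅋ p3) ⊗ p3⊥)
    [⅋]  ⊢ (p3⊥ ⅋ p3)
      [Ax]  ⊢ p3, p3⊥
    [Ax]  ⊢ p3, p3⊥

Result: YES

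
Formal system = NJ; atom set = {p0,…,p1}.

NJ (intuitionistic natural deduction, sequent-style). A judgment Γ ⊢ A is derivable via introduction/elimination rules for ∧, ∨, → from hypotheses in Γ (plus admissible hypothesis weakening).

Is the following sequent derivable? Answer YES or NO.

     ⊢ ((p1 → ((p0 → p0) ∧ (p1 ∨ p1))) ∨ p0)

Proof tree:
[∨I₁]  ⊢ ((p1 → ((p0 → p0) ∧ (p1 ∨ p1))) ∨ p0)
  [→I]  ⊢ (p1 → ((p0 → p0) ∧ (p1 ∨ p1)))
    [∧I] p1 ⊢ ((p0 → p0) ∧ (p1 ∨ p1))
      [→I]  ⊢ (p0 → p0)
        [Ax] p0 ⊢ p0
      [∨I₂] p1 ⊢ (p1 ∨ p1)
        [Ax] p1 ⊢ p1

Result: YES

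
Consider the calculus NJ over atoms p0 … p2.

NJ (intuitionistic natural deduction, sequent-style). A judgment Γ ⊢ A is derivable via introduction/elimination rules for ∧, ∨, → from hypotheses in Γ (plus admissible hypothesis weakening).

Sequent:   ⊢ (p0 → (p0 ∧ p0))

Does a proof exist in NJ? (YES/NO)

Derivation (root first):
[→I]  ⊢ (p0 → (p0 ∧ p0))
  [∧I] p0 ⊢ (p0 ∧ p0)
    [Ax] p0 ⊢ p0
    [Ax] p0 ⊢ p0

Result: YES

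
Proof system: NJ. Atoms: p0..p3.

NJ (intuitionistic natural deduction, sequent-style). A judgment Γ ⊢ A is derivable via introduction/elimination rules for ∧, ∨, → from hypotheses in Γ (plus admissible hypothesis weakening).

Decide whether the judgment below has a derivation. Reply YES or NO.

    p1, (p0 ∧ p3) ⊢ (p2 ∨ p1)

Proof tree:
[→E] p1, (p0 ∧ p3) ⊢ (p2 ∨ p1)
  [→I]  ⊢ (p1 → (p2 ∨ p1))
    [∨I₂] p1 ⊢ (p2 ∨ p1)
      [Ax] p1 ⊢ p1
  [Wk] p1, (p0 ∧ p3) ⊢ p1
    [Ax] p1 ⊢ p1

Result: YES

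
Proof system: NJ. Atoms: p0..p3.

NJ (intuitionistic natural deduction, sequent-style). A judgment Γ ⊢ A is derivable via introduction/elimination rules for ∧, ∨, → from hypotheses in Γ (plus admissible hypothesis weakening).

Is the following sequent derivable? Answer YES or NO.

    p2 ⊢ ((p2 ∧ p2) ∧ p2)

Derivation (root first):
[∧I] p2 ⊢ ((p2 ∧ p2) ∧ p2)
  [∧I] p2 ⊢ (p2 ∧ p2)
    [Ax] p2 ⊢ p2
    [Ax] p2 ⊢ p2
  [Ax] p2 ⊢ p2

Result: YES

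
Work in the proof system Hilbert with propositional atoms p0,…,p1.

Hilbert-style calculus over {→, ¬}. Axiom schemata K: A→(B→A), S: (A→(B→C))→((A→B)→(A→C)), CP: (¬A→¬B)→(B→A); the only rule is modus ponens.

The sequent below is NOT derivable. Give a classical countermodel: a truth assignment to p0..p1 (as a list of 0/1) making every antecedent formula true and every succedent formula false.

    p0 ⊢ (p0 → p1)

Search for a countermodel by truth-table:
  v=00: Γ:[p0=F] Δ:[(p0 → p1)=T] refutes=False
  v=01: Γ:[p0=F] Δ:[(p0 → p1)=T] refutes=False
  v=10: Γ:[p0=T] Δ:[(p0 → p1)=F] refutes=True  ← countermodel

Result: [1, 0]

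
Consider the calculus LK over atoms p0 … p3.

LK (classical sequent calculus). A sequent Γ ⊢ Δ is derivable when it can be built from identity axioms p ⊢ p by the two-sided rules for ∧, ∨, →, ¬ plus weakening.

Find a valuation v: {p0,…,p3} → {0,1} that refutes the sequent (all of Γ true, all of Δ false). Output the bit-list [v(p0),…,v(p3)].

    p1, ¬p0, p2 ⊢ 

Truth-table refutation:
  v=0000: Γ:[p1=F, ¬p0=T, p2=F] Δ:[] refutes=False
  v=0001: Γ:[p1=F, ¬p0=T, p2=F] Δ:[] refutes=False
  v=0010: Γ:[p1=F, ¬p0=T, p2=T] Δ:[] refutes=False
  v=0011: Γ:[p1=F, ¬p0=T, p2=T] Δ:[] refutes=False
  v=0100: Γ:[p1=T, ¬p0=T, p2=F] Δ:[] refutes=False
  v=0101: Γ:[p1=T, ¬p0=T, p2=F] Δ:[] refutes=False
  v=0110: Γ:[p1=T, ¬p0=T, p2=T] Δ:[] refutes=True  ← countermodel

Result: [0, 1, 1, 0]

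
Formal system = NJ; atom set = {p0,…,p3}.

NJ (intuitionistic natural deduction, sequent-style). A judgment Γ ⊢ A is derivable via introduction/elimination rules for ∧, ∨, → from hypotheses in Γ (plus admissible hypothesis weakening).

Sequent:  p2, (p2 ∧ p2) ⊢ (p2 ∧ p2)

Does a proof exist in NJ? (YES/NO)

Proof tree:
[Wk] p2, (p2 ∧ p2) ⊢ (p2 ∧ p2)
  [∧I] p2 ⊢ (p2 ∧ p2)
    [Ax] p2 ⊢ p2
    [Ax] p2 ⊢ p2

Result: YES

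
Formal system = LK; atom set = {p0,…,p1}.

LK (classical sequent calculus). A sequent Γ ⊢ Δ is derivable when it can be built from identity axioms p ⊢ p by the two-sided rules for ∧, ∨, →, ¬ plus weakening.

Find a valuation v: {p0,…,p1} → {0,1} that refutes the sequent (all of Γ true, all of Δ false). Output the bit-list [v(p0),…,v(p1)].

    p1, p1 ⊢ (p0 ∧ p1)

Enumerate valuations to refute Γ ⊢ Δ:
  v=00: Γ:[p1=F, p1=F] Δ:[(p0 ∧ p1)=F] refutes=False
  v=01: Γ:[p1=T, p1=T] Δ:[(p0 ∧ p1)=F] refutes=True  ← countermodel

Result: [0, 1]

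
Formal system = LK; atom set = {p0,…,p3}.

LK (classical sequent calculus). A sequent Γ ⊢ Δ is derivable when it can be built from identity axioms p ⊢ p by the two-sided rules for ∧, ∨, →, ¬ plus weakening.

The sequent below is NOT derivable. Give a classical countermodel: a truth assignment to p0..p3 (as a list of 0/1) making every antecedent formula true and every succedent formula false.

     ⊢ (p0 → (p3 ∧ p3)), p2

Truth-table refutation:
  v=0000: Γ:[] Δ:[(p0 → (p3 ∧ p3))=T, p2=F] refutes=False
  v=0001: Γ:[] Δ:[(p0 → (p3 ∧ p3))=T, p2=F] refutes=False
  v=0010: Γ:[] Δ:[(p0 → (p3 ∧ p3))=T, p2=T] refutes=False
  v=0011: Γ:[] Δ:[(p0 → (p3 ∧ p3))=T, p2=T] refutes=False
  v=0100: Γ:[] Δ:[(p0 → (p3 ∧ p3))=T, p2=F] refutes=False
  v=0101: Γ:[] Δ:[(p0 → (p3 ∧ p3))=T, p2=F] refutes=False
  v=0110: Γ:[] Δ:[(p0 → (p3 ∧ p3))=T, p2=T] refutes=False
  v=0111: Γ:[] Δ:[(p0 → (p3 ∧ p3))=T, p2=T] refutes=False
  v=1000: Γ:[] Δ:[(p0 → (p3 ∧ p3))=F, p2=F] refutes=True  ← countermodel

Result: [1, 0, 0, 0]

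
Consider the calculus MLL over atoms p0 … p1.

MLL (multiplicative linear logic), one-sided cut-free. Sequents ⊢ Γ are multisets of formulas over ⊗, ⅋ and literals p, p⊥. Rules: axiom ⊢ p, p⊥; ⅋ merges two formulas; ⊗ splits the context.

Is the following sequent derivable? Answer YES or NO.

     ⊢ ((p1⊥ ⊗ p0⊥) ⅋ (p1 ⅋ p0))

Derivation trace:
[⅋]  ⊢ ((p1⊥ ⊗ p0⊥) ⅋ (p1 ⅋ p0))
  [⅋]  ⊢ (p1⊥ ⊗ p0⊥), (p1 ⅋ p0)
    [⊗]  ⊢ p1, p0, (p1⊥ ⊗ p0⊥)
      [Ax]  ⊢ p1, p1⊥
      [Ax]  ⊢ p0, p0⊥

Result: YES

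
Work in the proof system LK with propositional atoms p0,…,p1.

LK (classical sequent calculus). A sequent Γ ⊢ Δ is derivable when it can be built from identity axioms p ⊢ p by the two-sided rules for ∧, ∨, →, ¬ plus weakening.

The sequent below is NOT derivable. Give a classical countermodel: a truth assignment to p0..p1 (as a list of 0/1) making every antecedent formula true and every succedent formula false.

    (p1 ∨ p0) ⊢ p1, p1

Enumerate valuations to refute Γ ⊢ Δ:
  v=00: Γ:[(p1 ∨ p0)=F] Δ:[p1=F, p1=F] refutes=False
  v=01: Γ:[(p1 ∨ p0)=T] Δ:[p1=T, p1=T] refutes=False
  v=10: Γ:[(p1 ∨ p0)=T] Δ:[p1=F, p1=F] refutes=True  ← countermodel

Result: [1, 0]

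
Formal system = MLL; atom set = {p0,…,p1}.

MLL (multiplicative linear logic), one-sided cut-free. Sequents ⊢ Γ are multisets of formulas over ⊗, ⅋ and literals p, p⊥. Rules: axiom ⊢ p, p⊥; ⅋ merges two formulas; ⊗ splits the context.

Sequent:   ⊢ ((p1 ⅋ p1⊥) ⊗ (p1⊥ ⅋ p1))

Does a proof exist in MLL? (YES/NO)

Derivation trace:
[⊗]  ⊢ ((p1 ⅋ p1⊥) ⊗ (p1⊥ ⅋ p1))
  [⅋]  ⊢ (p1 ⅋ p1⊥)
    [Ax]  ⊢ p1, p1⊥
  [⅋]  ⊢ (p1⊥ ⅋ p1)
    [Ax]  ⊢ p1, p1⊥

Result: YES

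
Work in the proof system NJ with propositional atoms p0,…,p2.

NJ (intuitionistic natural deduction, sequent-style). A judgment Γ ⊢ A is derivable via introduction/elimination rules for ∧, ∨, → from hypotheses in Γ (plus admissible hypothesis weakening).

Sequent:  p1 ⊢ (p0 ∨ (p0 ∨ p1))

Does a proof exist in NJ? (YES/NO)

Derivation trace:
[∨I₂] p1 ⊢ (p0 ∨ (p0 ∨ p1))
  [∨I₂] p1 ⊢ (p0 ∨ p1)
    [Ax] p1 ⊢ p1

Result: YES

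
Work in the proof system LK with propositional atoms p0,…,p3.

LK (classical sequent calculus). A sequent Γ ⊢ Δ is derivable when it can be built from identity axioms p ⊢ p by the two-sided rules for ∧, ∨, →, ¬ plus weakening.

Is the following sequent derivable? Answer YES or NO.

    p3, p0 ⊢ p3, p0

Derivation trace:
[WR] p3, p0 ⊢ p3, p0
  [WL] p3, p0 ⊢ p3
    [Ax] p3 ⊢ p3

Result: YES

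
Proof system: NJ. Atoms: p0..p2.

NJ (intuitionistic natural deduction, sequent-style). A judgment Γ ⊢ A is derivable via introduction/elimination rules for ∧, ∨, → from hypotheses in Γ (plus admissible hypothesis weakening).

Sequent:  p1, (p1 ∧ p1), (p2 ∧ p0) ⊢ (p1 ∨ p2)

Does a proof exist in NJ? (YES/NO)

Derivation (root first):
[Wk] p1, (p1 ∧ p1), (p2 ∧ p0) ⊢ (p1 ∨ p2)
  [Wk] p1, (p1 ∧ p1) ⊢ (p1 ∨ p2)
    [∨I₁] p1 ⊢ (p1 ∨ p2)
      [Ax] p1 ⊢ p1

Result: YES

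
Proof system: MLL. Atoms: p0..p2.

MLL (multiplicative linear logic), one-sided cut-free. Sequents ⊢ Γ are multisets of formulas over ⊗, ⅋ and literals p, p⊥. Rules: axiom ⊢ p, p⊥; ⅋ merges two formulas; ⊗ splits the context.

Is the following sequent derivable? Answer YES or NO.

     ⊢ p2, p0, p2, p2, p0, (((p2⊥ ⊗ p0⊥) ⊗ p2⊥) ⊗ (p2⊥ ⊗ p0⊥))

Proof tree:
[⊗]  ⊢ p2, p0, p2, p2, p0, (((p2⊥ ⊗ p0⊥) ⊗ p2⊥) ⊗ (p2⊥ ⊗ p0⊥))
  [⊗]  ⊢ p2, p0, p2, ((p2⊥ ⊗ p0⊥) ⊗ p2⊥)
    [⊗]  ⊢ p2, p0, (p2⊥ ⊗ p0⊥)
      [Ax]  ⊢ p2, p2⊥
      [Ax]  ⊢ p0, p0⊥
    [Ax]  ⊢ p2, p2⊥
  [⊗]  ⊢ p2, p0, (p2⊥ ⊗ p0⊥)
    [Ax]  ⊢ p2, p2⊥
    [Ax]  ⊢ p0, p0⊥

Result: YES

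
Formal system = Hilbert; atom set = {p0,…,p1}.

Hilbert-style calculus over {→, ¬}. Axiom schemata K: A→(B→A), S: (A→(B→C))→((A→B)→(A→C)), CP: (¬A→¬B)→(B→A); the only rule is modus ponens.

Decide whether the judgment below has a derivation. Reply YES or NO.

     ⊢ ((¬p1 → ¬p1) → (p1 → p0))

Truth-table refutation:
  v=00: Γ:[] Δ:[((¬p1 → ¬p1) → (p1 → p0))=T] refutes=False
  v=01: Γ:[] Δ:[((¬p1 → ¬p1) → (p1 → p0))=F] refutes=True  ← countermodel

Result: NO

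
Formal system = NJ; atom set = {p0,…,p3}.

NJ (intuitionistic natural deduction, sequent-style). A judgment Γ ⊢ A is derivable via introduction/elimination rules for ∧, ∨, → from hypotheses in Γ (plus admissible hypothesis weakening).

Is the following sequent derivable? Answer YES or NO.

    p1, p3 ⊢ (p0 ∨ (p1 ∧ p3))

Derivation (root first):
[∨I₂] p1, p3 ⊢ (p0 ∨ (p1 ∧ p3))
  [∧I] p1, p3 ⊢ (p1 ∧ p3)
    [Ax] p1 ⊢ p1
    [Ax] p3 ⊢ p3

Result: YES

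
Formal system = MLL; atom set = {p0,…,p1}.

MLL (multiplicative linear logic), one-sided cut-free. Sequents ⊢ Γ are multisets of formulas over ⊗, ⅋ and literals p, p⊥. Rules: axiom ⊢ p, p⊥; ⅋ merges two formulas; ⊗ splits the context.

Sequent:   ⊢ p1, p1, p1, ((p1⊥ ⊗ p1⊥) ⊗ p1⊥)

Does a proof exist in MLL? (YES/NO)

Derivation (root first):
[⊗]  ⊢ p1, p1, p1, ((p1⊥ ⊗ p1⊥) ⊗ p1⊥)
  [⊗]  ⊢ p1, p1, (p1⊥ ⊗ p1⊥)
    [Ax]  ⊢ p1, p1⊥
    [Ax]  ⊢ p1, p1⊥
  [Ax]  ⊢ p1, p1⊥

Result: YES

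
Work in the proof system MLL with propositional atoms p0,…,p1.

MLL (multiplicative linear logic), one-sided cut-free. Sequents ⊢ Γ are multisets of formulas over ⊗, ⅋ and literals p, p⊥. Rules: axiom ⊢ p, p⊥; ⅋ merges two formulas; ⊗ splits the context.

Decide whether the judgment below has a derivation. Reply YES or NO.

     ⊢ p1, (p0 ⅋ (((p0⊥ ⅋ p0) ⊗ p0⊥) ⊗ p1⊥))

Derivation (root first):
[⅋]  ⊢ p1, (p0 ⅋ (((p0⊥ ⅋ p0) ⊗ p0⊥) ⊗ p1⊥))
  [⊗]  ⊢ p0, p1, (((p0⊥ ⅋ p0) ⊗ p0⊥) ⊗ p1⊥)
    [⊗]  ⊢ p0, ((p0⊥ ⅋ p0) ⊗ p0⊥)
      [⅋]  ⊢ (p0⊥ ⅋ p0)
        [Ax]  ⊢ p0, p0⊥
      [Ax]  ⊢ p0, p0⊥
    [Ax]  ⊢ p1, p1⊥

Result: YES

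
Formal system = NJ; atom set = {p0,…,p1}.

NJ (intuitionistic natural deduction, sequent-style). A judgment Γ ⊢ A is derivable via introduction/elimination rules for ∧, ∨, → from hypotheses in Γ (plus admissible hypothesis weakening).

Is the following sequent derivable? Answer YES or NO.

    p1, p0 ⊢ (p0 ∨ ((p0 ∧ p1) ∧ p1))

Derivation (root first):
[∨I₂] p1, p0 ⊢ (p0 ∨ ((p0 ∧ p1) ∧ p1))
  [∧I] p1, p0 ⊢ ((p0 ∧ p1) ∧ p1)
    [∧I] p1, p0 ⊢ (p0 ∧ p1)
      [Ax] p0 ⊢ p0
      [Ax] p1 ⊢ p1
    [Ax] p1 ⊢ p1

Result: YES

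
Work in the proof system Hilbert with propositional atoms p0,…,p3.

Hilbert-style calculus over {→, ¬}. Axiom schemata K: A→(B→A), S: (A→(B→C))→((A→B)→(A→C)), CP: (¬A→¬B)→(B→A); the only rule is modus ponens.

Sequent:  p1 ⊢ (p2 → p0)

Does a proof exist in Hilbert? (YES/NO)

Truth-table refutation:
  v=0000: Γ:[p1=F] Δ:[(p2 → p0)=T] refutes=False
  v=0001: Γ:[p1=F] Δ:[(p2 → p0)=T] refutes=False
  v=0010: Γ:[p1=F] Δ:[(p2 → p0)=F] refutes=False
  v=0011: Γ:[p1=F] Δ:[(p2 → p0)=F] refutes=False
  v=0100: Γ:[p1=T] Δ:[(p2 → p0)=T] refutes=False
  v=0101: Γ:[p1=T] Δ:[(p2 → p0)=T] refutes=False
  v=0110: Γ:[p1=T] Δ:[(p2 → p0)=F] refutes=True  ← countermodel

Result: NO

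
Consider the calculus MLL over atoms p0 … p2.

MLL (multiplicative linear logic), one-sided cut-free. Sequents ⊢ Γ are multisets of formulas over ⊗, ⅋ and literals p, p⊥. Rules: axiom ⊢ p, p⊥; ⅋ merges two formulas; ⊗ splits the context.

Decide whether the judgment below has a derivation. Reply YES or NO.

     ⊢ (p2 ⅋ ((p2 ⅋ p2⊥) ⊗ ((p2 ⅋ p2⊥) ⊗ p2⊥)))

Derivation trace:
[⅋]  ⊢ (p2 ⅋ ((p2 ⅋ p2⊥) ⊗ ((p2 ⅋ p2⊥) ⊗ p2⊥)))
  [⊗]  ⊢ p2, ((p2 ⅋ p2⊥) ⊗ ((p2 ⅋ p2⊥) ⊗ p2⊥))
    [⅋]  ⊢ (p2 ⅋ p2⊥)
      [Ax]  ⊢ p2, p2⊥
    [⊗]  ⊢ p2, ((p2 ⅋ p2⊥) ⊗ p2⊥)
      [⅋]  ⊢ (p2 ⅋ p2⊥)
        [Ax]  ⊢ p2, p2⊥
      [Ax]  ⊢ p2, p2⊥

Result: YES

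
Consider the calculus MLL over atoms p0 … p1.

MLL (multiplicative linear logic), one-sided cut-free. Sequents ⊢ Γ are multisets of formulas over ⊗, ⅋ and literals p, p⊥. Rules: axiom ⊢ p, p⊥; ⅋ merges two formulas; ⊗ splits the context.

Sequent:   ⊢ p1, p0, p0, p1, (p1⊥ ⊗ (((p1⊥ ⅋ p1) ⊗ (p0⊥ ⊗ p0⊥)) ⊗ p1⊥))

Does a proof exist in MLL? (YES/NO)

Derivation trace:
[⊗]  ⊢ p1, p0, p0, p1, (p1⊥ ⊗ (((p1⊥ ⅋ p1) ⊗ (p0⊥ ⊗ p0⊥)) ⊗ p1⊥))
  [Ax]  ⊢ p1, p1⊥
  [⊗]  ⊢ p0, p0, p1, (((p1⊥ ⅋ p1) ⊗ (p0⊥ ⊗ p0⊥)) ⊗ p1⊥)
    [⊗]  ⊢ p0, p0, ((p1⊥ ⅋ p1) ⊗ (p0⊥ ⊗ p0⊥))
      [⅋]  ⊢ (p1⊥ ⅋ p1)
        [Ax]  ⊢ p1, p1⊥
      [⊗]  ⊢ p0, p0, (p0⊥ ⊗ p0⊥)
        [Ax]  ⊢ p0, p0⊥
        [Ax]  ⊢ p0, p0⊥
    [Ax]  ⊢ p1, p1⊥

Result: YES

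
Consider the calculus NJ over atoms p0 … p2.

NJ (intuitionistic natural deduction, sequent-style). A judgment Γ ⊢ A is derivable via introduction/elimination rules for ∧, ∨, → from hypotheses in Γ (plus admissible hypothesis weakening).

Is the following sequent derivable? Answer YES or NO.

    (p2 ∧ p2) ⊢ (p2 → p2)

Proof tree:
[→I] (p2 ∧ p2) ⊢ (p2 → p2)
  [Wk] p2, (p2 ∧ p2) ⊢ p2
    [Ax] p2 ⊢ p2

Result: YES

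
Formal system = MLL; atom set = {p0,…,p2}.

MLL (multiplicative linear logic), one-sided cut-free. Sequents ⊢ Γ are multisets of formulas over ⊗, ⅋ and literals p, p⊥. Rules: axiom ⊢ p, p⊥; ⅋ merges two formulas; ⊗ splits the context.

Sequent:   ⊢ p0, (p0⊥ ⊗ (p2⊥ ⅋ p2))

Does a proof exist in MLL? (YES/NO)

Proof tree:
[⊗]  ⊢ p0, (p0⊥ ⊗ (p2⊥ ⅋ p2))
  [Ax]  ⊢ p0, p0⊥
  [⅋]  ⊢ (p2⊥ ⅋ p2)
    [Ax]  ⊢ p2, p2⊥

Result: YES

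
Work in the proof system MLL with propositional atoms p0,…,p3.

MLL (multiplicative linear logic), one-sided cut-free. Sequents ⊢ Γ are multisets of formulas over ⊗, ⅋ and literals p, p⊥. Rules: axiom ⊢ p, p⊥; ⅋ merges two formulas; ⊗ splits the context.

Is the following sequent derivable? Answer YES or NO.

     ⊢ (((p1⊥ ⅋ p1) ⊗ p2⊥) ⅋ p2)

Derivation (root first):
[⅋]  ⊢ (((p1⊥ ⅋ p1) ⊗ p2⊥) ⅋ p2)
  [⊗]  ⊢ p2, ((p1⊥ ⅋ p1) ⊗ p2⊥)
    [⅋]  ⊢ (p1⊥ ⅋ p1)
      [Ax]  ⊢ p1, p1⊥
    [Ax]  ⊢ p2, p2⊥

Result: YES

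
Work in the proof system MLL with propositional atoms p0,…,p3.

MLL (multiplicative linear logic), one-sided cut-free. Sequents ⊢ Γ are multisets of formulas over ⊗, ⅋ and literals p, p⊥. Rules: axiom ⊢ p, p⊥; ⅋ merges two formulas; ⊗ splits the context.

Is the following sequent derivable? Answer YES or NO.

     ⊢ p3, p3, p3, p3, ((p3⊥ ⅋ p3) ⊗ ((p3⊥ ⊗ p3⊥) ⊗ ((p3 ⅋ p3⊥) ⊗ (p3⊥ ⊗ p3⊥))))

Derivation (root first):
[⊗]  ⊢ p3, p3, p3, p3, ((p3⊥ ⅋ p3) ⊗ ((p3⊥ ⊗ p3⊥) ⊗ ((p3 ⅋ p3⊥) ⊗ (p3⊥ ⊗ p3⊥))))
  [⅋]  ⊢ (p3⊥ ⅋ p3)
    [Ax]  ⊢ p3, p3⊥
  [⊗]  ⊢ p3, p3, p3, p3, ((p3⊥ ⊗ p3⊥) ⊗ ((p3 ⅋ p3⊥) ⊗ (p3⊥ ⊗ p3⊥)))
    [⊗]  ⊢ p3, p3, (p3⊥ ⊗ p3⊥)
      [Ax]  ⊢ p3, p3⊥
      [Ax]  ⊢ p3, p3⊥
    [⊗]  ⊢ p3, p3, ((p3 ⅋ p3⊥) ⊗ (p3⊥ ⊗ p3⊥))
      [⅋]  ⊢ (p3 ⅋ p3⊥)
        [Ax]  ⊢ p3, p3⊥
      [⊗]  ⊢ p3, p3, (p3⊥ ⊗ p3⊥)
        [Ax]  ⊢ p3, p3⊥
        [Ax]  ⊢ p3, p3⊥

Result: YES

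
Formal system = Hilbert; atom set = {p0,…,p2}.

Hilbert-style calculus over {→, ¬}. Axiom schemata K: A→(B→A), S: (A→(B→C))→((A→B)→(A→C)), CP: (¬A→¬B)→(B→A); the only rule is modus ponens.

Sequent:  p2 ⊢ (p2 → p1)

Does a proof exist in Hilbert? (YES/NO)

Search for a countermodel by truth-table:
  v=000: Γ:[p2=F] Δ:[(p2 → p1)=T] refutes=False
  v=001: Γ:[p2=T] Δ:[(p2 → p1)=F] refutes=True  ← countermodel

Result: NO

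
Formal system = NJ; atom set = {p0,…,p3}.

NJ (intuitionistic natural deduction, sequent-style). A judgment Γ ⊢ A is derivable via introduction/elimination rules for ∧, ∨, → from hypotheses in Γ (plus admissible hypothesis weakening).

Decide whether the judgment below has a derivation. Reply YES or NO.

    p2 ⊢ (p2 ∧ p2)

Derivation trace:
[∧I] p2 ⊢ (p2 ∧ p2)
  [Wk] p2, p2 ⊢ p2
    [Ax] p2 ⊢ p2
  [Ax] p2 ⊢ p2

Result: YES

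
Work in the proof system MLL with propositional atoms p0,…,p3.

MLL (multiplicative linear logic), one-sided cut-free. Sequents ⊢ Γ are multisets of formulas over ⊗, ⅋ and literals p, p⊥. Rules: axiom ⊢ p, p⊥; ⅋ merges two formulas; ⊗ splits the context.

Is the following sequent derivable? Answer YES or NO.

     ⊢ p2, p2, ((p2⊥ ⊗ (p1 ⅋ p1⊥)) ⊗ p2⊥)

Derivation (root first):
[⊗]  ⊢ p2, p2, ((p2⊥ ⊗ (p1 ⅋ p1⊥)) ⊗ p2⊥)
  [⊗]  ⊢ p2, (p2⊥ ⊗ (p1 ⅋ p1⊥))
    [Ax]  ⊢ p2, p2⊥
    [⅋]  ⊢ (p1 ⅋ p1⊥)
      [Ax]  ⊢ p1, p1⊥
  [Ax]  ⊢ p2, p2⊥

Result: YES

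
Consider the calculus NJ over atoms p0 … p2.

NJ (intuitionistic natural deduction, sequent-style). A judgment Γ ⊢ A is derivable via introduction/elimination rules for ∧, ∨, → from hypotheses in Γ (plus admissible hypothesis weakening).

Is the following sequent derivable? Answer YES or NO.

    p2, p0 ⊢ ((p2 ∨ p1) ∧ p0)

Derivation trace:
[∧I] p2, p0 ⊢ ((p2 ∨ p1) ∧ p0)
  [∨I₁] p2, p2 ⊢ (p2 ∨ p1)
    [Wk] p2, p2 ⊢ p2
      [Ax] p2 ⊢ p2
  [Ax] p0 ⊢ p0

Result: YES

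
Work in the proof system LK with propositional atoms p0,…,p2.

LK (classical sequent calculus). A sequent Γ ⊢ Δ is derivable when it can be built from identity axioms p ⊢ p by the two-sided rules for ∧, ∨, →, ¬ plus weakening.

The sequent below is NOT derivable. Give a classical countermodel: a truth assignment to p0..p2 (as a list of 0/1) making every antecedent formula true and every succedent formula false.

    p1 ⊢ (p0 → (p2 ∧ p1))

Enumerate valuations to refute Γ ⊢ Δ:
  v=000: Γ:[p1=F] Δ:[(p0 → (p2 ∧ p1))=T] refutes=False
  v=001: Γ:[p1=F] Δ:[(p0 → (p2 ∧ p1))=T] refutes=False
  v=010: Γ:[p1=T] Δ:[(p0 → (p2 ∧ p1))=T] refutes=False
  v=011: Γ:[p1=T] Δ:[(p0 → (p2 ∧ p1))=T] refutes=False
  v=100: Γ:[p1=F] Δ:[(p0 → (p2 ∧ p1))=F] refutes=False
  v=101: Γ:[p1=F] Δ:[(p0 → (p2 ∧ p1))=F] refutes=False
  v=110: Γ:[p1=T] Δ:[(p0 → (p2 ∧ p1))=F] refutes=True  ← countermodel

Result: [1, 1, 0]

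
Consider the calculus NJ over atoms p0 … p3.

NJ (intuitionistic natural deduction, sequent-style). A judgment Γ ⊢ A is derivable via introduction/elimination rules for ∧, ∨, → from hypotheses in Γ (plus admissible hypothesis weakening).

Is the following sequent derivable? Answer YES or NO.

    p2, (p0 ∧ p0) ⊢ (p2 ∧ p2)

Proof tree:
[Wk] p2, (p0 ∧ p0) ⊢ (p2 ∧ p2)
  [∧I] p2 ⊢ (p2 ∧ p2)
    [Ax] p2 ⊢ p2
    [Ax] p2 ⊢ p2

Result: YES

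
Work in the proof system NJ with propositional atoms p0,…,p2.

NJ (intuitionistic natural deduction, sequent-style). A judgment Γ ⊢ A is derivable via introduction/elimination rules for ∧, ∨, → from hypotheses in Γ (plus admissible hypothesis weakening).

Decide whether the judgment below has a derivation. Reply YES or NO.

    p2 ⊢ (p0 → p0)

Proof tree:
[→I] p2 ⊢ (p0 → p0)
  [Wk] p0, p2 ⊢ p0
    [Ax] p0 ⊢ p0

Result: YES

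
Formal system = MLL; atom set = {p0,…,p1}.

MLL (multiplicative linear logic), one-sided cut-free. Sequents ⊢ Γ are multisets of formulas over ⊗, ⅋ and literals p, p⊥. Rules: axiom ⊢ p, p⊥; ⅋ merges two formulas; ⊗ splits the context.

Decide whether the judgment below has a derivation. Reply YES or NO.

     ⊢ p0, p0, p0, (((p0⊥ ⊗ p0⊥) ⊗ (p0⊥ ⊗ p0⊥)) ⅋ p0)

Derivation (root first):
[⅋]  ⊢ p0, p0, p0, (((p0⊥ ⊗ p0⊥) ⊗ (p0⊥ ⊗ p0⊥)) ⅋ p0)
  [⊗]  ⊢ p0, p0, p0, p0, ((p0⊥ ⊗ p0⊥) ⊗ (p0⊥ ⊗ p0⊥))
    [⊗]  ⊢ p0, p0, (p0⊥ ⊗ p0⊥)
      [Ax]  ⊢ p0, p0⊥
      [Ax]  ⊢ p0, p0⊥
    [⊗]  ⊢ p0, p0, (p0⊥ ⊗ p0⊥)
      [Ax]  ⊢ p0, p0⊥
      [Ax]  ⊢ p0, p0⊥

Result: YES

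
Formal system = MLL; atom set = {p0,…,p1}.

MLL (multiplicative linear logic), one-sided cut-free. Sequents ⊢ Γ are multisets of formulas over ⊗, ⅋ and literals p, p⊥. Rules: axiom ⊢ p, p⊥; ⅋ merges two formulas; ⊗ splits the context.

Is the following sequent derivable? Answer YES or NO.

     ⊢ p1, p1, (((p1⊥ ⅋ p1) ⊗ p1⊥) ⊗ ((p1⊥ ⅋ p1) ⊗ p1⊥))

Derivation (root first):
[⊗]  ⊢ p1, p1, (((p1⊥ ⅋ p1) ⊗ p1⊥) ⊗ ((p1⊥ ⅋ p1) ⊗ p1⊥))
  [⊗]  ⊢ p1, ((p1⊥ ⅋ p1) ⊗ p1⊥)
    [⅋]  ⊢ (p1⊥ ⅋ p1)
      [Ax]  ⊢ p1, p1⊥
    [Ax]  ⊢ p1, p1⊥
  [⊗]  ⊢ p1, ((p1⊥ ⅋ p1) ⊗ p1⊥)
    [⅋]  ⊢ (p1⊥ ⅋ p1)
      [Ax]  ⊢ p1, p1⊥
    [Ax]  ⊢ p1, p1⊥

Result: YES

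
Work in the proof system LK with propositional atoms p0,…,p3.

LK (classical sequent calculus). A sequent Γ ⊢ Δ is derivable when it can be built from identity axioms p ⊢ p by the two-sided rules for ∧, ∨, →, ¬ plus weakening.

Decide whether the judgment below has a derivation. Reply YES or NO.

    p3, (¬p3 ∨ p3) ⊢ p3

Proof tree:
[∨L] p3, (¬p3 ∨ p3) ⊢ p3
  [¬L] p3, ¬p3 ⊢ 
    [Ax] p3 ⊢ p3
  [Ax] p3 ⊢ p3

Result: YES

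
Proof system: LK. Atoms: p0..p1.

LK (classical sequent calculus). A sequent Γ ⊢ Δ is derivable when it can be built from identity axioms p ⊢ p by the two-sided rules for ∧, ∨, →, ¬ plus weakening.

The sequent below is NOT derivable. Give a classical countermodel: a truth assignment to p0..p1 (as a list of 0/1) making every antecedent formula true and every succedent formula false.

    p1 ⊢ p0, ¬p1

Truth-table refutation:
  v=00: Γ:[p1=F] Δ:[p0=F, ¬p1=T] refutes=False
  v=01: Γ:[p1=T] Δ:[p0=F, ¬p1=F] refutes=True  ← countermodel

Result: [0, 1]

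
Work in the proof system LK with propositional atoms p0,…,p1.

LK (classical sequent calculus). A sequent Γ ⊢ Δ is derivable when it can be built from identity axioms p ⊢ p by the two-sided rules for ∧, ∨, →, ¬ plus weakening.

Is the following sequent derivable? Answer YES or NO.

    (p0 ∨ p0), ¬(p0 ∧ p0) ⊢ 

Proof tree:
[¬L] (p0 ∨ p0), ¬(p0 ∧ p0) ⊢ 
  [∨L] (p0 ∨ p0) ⊢ (p0 ∧ p0)
    [∧R] p0 ⊢ (p0 ∧ p0)
      [Ax] p0 ⊢ p0
      [Ax] p0 ⊢ p0
    [∧R] p0 ⊢ (p0 ∧ p0)
      [Ax] p0 ⊢ p0
      [Ax] p0 ⊢ p0

Result: YES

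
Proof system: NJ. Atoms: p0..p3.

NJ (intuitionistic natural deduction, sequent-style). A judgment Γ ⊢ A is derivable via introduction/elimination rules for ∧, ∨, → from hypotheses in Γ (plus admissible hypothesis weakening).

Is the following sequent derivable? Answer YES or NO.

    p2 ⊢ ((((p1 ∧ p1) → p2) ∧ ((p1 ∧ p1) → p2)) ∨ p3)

Derivation (root first):
[∨I₁] p2 ⊢ ((((p1 ∧ p1) → p2) ∧ ((p1 ∧ p1) → p2)) ∨ p3)
  [∧I] p2 ⊢ (((p1 ∧ p1) → p2) ∧ ((p1 ∧ p1) → p2))
    [→I] p2 ⊢ ((p1 ∧ p1) → p2)
      [Wk] p2, (p1 ∧ p1) ⊢ p2
        [Ax] p2 ⊢ p2
    [→I] p2 ⊢ ((p1 ∧ p1) → p2)
      [Wk] p2, (p1 ∧ p1) ⊢ p2
        [Ax] p2 ⊢ p2

Result: YES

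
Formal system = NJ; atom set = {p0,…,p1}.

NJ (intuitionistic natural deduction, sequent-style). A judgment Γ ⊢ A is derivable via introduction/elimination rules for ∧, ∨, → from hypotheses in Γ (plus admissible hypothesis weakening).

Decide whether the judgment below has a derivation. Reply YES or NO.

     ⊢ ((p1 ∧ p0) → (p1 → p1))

Derivation (root first):
[→I]  ⊢ ((p1 ∧ p0) → (p1 → p1))
  [Wk] (p1 ∧ p0) ⊢ (p1 → p1)
    [→I]  ⊢ (p1 → p1)
      [Ax] p1 ⊢ p1

Result: YES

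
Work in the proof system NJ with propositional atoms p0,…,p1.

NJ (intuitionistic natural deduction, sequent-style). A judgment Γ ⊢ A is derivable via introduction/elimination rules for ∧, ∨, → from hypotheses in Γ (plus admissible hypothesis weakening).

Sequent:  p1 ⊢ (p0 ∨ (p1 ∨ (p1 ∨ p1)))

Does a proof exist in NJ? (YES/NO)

Proof tree:
[∨I₂] p1 ⊢ (p0 ∨ (p1 ∨ (p1 ∨ p1)))
  [∨I₂] p1 ⊢ (p1 ∨ (p1 ∨ p1))
    [∨I₁] p1 ⊢ (p1 ∨ p1)
      [Ax] p1 ⊢ p1

Result: YES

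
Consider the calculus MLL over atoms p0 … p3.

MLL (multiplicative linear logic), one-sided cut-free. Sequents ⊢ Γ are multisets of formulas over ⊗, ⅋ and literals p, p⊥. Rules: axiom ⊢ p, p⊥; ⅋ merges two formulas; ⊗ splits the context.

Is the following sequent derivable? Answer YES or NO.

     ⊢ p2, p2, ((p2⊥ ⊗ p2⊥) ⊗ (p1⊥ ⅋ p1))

Derivation trace:
[⊗]  ⊢ p2, p2, ((p2⊥ ⊗ p2⊥) ⊗ (p1⊥ ⅋ p1))
  [⊗]  ⊢ p2, p2, (p2⊥ ⊗ p2⊥)
    [Ax]  ⊢ p2, p2⊥
    [Ax]  ⊢ p2, p2⊥
  [⅋]  ⊢ (p1⊥ ⅋ p1)
    [Ax]  ⊢ p1, p1⊥

Result: YES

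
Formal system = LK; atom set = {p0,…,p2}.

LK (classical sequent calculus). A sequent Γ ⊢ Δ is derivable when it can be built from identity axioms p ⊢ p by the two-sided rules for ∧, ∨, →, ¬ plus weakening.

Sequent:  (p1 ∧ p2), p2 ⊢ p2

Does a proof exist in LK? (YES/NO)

Derivation trace:
[WL] (p1 ∧ p2), p2 ⊢ p2
  [∧L] (p1 ∧ p2) ⊢ p2
    [WL] p2, p1 ⊢ p2
      [Ax] p2 ⊢ p2

Result: YES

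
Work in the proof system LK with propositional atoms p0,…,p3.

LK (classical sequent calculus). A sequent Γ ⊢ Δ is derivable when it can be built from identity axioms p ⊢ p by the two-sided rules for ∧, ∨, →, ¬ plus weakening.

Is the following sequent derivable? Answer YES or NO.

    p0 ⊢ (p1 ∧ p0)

Truth-table refutation:
  v=0000: Γ:[p0=F] Δ:[(p1 ∧ p0)=F] refutes=False
  v=0001: Γ:[p0=F] Δ:[(p1 ∧ p0)=F] refutes=False
  v=0010: Γ:[p0=F] Δ:[(p1 ∧ p0)=F] refutes=False
  v=0011: Γ:[p0=F] Δ:[(p1 ∧ p0)=F] refutes=False
  v=0100: Γ:[p0=F] Δ:[(p1 ∧ p0)=F] refutes=False
  v=0101: Γ:[p0=F] Δ:[(p1 ∧ p0)=F] refutes=False
  v=0110: Γ:[p0=F] Δ:[(p1 ∧ p0)=F] refutes=False
  v=0111: Γ:[p0=F] Δ:[(p1 ∧ p0)=F] refutes=False
  v=1000: Γ:[p0=T] Δ:[(p1 ∧ p0)=F] refutes=True  ← countermodel

Result: NO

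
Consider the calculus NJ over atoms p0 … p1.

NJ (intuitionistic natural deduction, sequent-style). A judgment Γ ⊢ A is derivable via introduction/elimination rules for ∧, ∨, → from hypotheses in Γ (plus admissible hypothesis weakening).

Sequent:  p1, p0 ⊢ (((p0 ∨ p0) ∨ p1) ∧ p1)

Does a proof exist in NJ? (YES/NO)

Derivation (root first):
[∧I] p1, p0 ⊢ (((p0 ∨ p0) ∨ p1) ∧ p1)
  [∨I₁] p0 ⊢ ((p0 ∨ p0) ∨ p1)
    [∨I₂] p0 ⊢ (p0 ∨ p0)
      [Ax] p0 ⊢ p0
  [Ax] p1 ⊢ p1

Result: YES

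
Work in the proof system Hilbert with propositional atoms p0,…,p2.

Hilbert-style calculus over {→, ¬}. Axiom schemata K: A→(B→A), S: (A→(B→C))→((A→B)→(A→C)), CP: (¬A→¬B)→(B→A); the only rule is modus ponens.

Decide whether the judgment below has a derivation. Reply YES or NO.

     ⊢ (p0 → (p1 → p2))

Truth-table refutation:
  v=000: Γ:[] Δ:[(p0 → (p1 → p2))=T] refutes=False
  v=001: Γ:[] Δ:[(p0 → (p1 → p2))=T] refutes=False
  v=010: Γ:[] Δ:[(p0 → (p1 → p2))=T] refutes=False
  v=011: Γ:[] Δ:[(p0 → (p1 → p2))=T] refutes=False
  v=100: Γ:[] Δ:[(p0 → (p1 → p2))=T] refutes=False
  v=101: Γ:[] Δ:[(p0 → (p1 → p2))=T] refutes=False
  v=110: Γ:[] Δ:[(p0 → (p1 → p2))=F] refutes=True  ← countermodel

Result: NO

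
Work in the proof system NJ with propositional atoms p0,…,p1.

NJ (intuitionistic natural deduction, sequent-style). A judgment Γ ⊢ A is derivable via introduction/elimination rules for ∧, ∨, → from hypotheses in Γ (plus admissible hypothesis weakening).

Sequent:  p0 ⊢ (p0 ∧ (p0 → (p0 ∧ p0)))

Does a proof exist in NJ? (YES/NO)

Derivation trace:
[∧I] p0 ⊢ (p0 ∧ (p0 → (p0 ∧ p0)))
  [Ax] p0 ⊢ p0
  [→I]  ⊢ (p0 → (p0 ∧ p0))
    [∧I] p0 ⊢ (p0 ∧ p0)
      [Ax] p0 ⊢ p0
      [Ax] p0 ⊢ p0

Result: YES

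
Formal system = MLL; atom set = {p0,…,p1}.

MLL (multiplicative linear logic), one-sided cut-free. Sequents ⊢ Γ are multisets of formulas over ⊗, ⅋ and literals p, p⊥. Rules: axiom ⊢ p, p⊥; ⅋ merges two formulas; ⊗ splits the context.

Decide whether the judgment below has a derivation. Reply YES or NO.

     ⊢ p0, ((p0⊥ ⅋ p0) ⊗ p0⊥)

Derivation (root first):
[⊗]  ⊢ p0, ((p0⊥ ⅋ p0) ⊗ p0⊥)
  [⅋]  ⊢ (p0⊥ ⅋ p0)
    [Ax]  ⊢ p0, p0⊥
  [Ax]  ⊢ p0, p0⊥

Result: YES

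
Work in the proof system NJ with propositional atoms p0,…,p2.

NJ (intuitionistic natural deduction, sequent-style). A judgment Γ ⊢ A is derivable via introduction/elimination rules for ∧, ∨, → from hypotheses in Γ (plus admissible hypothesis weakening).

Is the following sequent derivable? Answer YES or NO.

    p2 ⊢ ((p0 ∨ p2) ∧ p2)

Proof tree:
[∧I] p2 ⊢ ((p0 ∨ p2) ∧ p2)
  [∨I₂] p2 ⊢ (p0 ∨ p2)
    [Ax] p2 ⊢ p2
  [Ax] p2 ⊢ p2

Result: YES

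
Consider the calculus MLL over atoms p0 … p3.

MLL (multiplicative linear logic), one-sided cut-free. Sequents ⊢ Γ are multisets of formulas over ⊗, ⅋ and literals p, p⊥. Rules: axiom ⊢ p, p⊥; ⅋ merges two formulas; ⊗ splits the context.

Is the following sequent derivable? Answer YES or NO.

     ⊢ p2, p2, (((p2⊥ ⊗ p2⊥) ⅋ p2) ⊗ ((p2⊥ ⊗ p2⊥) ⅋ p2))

Proof tree:
[⊗]  ⊢ p2, p2, (((p2⊥ ⊗ p2⊥) ⅋ p2) ⊗ ((p2⊥ ⊗ p2⊥) ⅋ p2))
  [⅋]  ⊢ p2, ((p2⊥ ⊗ p2⊥) ⅋ p2)
    [⊗]  ⊢ p2, p2, (p2⊥ ⊗ p2⊥)
      [Ax]  ⊢ p2, p2⊥
      [Ax]  ⊢ p2, p2⊥
  [⅋]  ⊢ p2, ((p2⊥ ⊗ p2⊥) ⅋ p2)
    [⊗]  ⊢ p2, p2, (p2⊥ ⊗ p2⊥)
      [Ax]  ⊢ p2, p2⊥
      [Ax]  ⊢ p2, p2⊥

Result: YES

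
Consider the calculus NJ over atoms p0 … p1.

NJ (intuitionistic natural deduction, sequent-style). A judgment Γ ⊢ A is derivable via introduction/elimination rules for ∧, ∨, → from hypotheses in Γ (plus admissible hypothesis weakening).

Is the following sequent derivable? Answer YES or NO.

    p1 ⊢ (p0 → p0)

Proof tree:
[→I] p1 ⊢ (p0 → p0)
  [Wk] p0, p1 ⊢ p0
    [Ax] p0 ⊢ p0

Result: YES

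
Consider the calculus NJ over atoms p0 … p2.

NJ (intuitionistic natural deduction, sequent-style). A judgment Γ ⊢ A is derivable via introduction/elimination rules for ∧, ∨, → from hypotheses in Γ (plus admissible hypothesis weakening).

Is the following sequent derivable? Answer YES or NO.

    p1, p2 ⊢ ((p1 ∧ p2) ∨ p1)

Derivation trace:
[∨I₁] p1, p2 ⊢ ((p1 ∧ p2) ∨ p1)
  [∧I] p1, p2 ⊢ (p1 ∧ p2)
    [Ax] p1 ⊢ p1
    [Ax] p2 ⊢ p2

Result: YES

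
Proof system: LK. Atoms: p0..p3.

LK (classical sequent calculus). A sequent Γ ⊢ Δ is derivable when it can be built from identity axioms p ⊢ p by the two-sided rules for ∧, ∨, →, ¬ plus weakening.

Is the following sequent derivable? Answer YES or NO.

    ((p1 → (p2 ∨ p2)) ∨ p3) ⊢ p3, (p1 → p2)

Derivation (root first):
[∨L] ((p1 → (p2 ∨ p2)) ∨ p3) ⊢ p3, (p1 → p2)
  [→R] (p1 → (p2 ∨ p2)) ⊢ (p1 → p2)
    [→L] p1, (p1 → (p2 ∨ p2)) ⊢ p2
      [Ax] p1 ⊢ p1
      [∨L] (p2 ∨ p2) ⊢ p2
        [Ax] p2 ⊢ p2
        [Ax] p2 ⊢ p2
  [Ax] p3 ⊢ p3

Result: YES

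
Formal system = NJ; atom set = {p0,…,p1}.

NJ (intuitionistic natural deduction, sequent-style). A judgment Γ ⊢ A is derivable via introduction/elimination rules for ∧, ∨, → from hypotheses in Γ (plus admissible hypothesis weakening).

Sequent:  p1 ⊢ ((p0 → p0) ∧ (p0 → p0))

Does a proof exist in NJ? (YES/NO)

Derivation trace:
[∧I] p1 ⊢ ((p0 → p0) ∧ (p0 → p0))
  [Wk] p1 ⊢ (p0 → p0)
    [→I]  ⊢ (p0 → p0)
      [Ax] p0 ⊢ p0
  [→I]  ⊢ (p0 → p0)
    [Ax] p0 ⊢ p0

Result: YES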